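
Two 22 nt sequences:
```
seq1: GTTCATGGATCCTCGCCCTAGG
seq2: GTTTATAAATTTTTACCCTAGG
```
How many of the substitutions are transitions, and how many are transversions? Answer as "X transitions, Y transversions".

Mismatches (1-based):
position 4: C→T (pyrimidine→pyrimidine, transition)
position 7: G→A (purine→purine, transition)
position 8: G→A (purine→purine, transition)
position 11: C→T (pyrimidine→pyrimidine, transition)
position 12: C→T (pyrimidine→pyrimidine, transition)
position 14: C→T (pyrimidine→pyrimidine, transition)
position 15: G→A (purine→purine, transition)

7 transitions, 0 transversions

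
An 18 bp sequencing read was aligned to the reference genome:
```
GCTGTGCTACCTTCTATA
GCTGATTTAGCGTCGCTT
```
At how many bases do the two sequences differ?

Comparing position by position, 8 bases differ: 5 (T/A), 6 (G/T), 7 (C/T), 10 (C/G), 12 (T/G), 15 (T/G), 16 (A/C), 18 (A/T).

8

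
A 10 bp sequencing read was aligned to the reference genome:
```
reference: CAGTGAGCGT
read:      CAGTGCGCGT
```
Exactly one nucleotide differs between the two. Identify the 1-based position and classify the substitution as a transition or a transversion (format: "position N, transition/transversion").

Position 6 changes A→C. A is a purine and C is a pyrimidine, so this is a transversion.

position 6, transversion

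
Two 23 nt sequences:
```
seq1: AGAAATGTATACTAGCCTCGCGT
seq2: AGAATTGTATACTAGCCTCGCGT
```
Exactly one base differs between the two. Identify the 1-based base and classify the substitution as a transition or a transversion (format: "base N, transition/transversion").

Base 5 changes A→T. A is a purine and T is a pyrimidine, so this is a transversion.

base 5, transversion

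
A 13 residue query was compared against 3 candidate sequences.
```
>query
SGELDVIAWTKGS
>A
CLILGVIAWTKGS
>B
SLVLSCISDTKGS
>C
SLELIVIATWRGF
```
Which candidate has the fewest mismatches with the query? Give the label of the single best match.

Hamming distances to query — A: 4; B: 6; C: 6.
Smallest is A with 4 mismatches.

A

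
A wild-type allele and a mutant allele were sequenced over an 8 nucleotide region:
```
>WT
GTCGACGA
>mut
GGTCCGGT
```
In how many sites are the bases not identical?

Mismatches (1-based): site 2: T→G; site 3: C→T; site 4: G→C; site 5: A→C; site 6: C→G; site 8: A→T.

6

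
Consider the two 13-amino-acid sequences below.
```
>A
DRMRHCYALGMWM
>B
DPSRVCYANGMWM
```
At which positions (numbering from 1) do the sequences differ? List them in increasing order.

2, 3, 5, 9

Differences at position 2 (R→P), position 3 (M→S), position 5 (H→V), position 9 (L→N).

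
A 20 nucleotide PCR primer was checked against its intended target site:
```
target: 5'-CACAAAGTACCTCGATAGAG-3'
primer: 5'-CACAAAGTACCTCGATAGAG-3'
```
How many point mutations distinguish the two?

The two sequences are identical at every position.

0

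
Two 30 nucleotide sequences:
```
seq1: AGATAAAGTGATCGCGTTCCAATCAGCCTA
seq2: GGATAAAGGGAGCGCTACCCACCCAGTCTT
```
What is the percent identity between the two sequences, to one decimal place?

Mismatches at positions 1, 9, 12, 16, 17, 18, 22, 23, 27, 30 (1-based): 10 of 30.
Identical positions: 20/30 = 66.67% → 66.7%.

66.7%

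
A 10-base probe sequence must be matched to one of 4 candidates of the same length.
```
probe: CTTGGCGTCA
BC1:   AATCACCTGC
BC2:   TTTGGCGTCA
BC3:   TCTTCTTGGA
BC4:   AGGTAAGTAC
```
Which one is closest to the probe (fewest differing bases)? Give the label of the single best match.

Hamming distances to probe — BC1: 7; BC2: 1; BC3: 8; BC4: 8.
Smallest is BC2 with 1 mismatch.

BC2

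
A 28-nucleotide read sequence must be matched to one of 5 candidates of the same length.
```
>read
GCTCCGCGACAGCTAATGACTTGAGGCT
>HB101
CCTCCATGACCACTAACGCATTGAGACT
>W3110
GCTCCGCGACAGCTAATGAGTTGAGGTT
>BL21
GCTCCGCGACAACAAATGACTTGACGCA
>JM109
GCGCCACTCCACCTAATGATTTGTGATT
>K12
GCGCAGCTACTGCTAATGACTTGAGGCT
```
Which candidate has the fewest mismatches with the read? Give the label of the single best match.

W3110

HB101 differs at 9 positions; W3110 differs at 2 positions; BL21 differs at 4 positions; JM109 differs at 9 positions; K12 differs at 4 positions. The closest is W3110.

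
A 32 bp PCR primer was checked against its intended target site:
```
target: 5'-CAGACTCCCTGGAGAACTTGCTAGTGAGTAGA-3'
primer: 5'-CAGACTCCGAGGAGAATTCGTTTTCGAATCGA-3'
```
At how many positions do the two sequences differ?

The sequences differ at positions 9, 10, 17, 19, 21, 23, 24, 25, 28, 30 (1-based) — 10 in total.

10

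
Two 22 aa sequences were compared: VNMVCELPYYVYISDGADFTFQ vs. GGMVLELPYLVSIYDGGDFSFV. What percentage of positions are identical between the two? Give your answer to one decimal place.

59.1%

9 positions differ (1, 2, 5, 10, 12, 14, 17, 20, 22), so 13 of 22 match: 13/22 = 59.09%.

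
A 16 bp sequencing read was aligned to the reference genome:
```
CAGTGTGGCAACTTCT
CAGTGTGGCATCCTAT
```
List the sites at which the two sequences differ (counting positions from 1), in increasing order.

11, 13, 15

Differences at site 11 (A→T), site 13 (T→C), site 15 (C→A).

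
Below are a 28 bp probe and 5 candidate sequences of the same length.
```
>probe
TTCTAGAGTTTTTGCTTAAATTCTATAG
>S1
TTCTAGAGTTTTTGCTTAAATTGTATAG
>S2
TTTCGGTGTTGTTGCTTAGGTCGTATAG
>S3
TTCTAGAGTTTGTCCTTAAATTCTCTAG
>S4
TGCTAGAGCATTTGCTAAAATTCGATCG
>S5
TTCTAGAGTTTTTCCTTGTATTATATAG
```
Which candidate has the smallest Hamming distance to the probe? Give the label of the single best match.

S1

S1 differs at 1 site; S2 differs at 9 sites; S3 differs at 3 sites; S4 differs at 6 sites; S5 differs at 4 sites. The closest is S1.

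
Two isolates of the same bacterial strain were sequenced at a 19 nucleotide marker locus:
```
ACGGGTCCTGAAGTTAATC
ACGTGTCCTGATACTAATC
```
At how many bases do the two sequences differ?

4

The sequences differ at bases 4, 12, 13, 14 (1-based) — 4 in total.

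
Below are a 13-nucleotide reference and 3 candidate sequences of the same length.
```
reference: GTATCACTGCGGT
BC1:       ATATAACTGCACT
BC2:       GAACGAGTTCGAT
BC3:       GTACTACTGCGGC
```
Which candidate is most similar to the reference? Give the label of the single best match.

BC3

Hamming distances to reference — BC1: 4; BC2: 6; BC3: 3.
Smallest is BC3 with 3 mismatches.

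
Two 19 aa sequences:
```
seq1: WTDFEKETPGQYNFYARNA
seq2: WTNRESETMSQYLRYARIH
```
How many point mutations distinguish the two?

The sequences differ at positions 3, 4, 6, 9, 10, 13, 14, 18, 19 (1-based) — 9 in total.

9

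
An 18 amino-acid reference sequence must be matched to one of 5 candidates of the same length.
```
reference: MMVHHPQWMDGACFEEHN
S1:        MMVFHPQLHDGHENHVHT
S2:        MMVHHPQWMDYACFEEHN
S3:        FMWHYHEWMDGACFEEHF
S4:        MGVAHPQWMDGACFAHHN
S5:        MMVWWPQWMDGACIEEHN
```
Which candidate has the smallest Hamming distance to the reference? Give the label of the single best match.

S2

Hamming distances to reference — S1: 9; S2: 1; S3: 6; S4: 4; S5: 3.
Smallest is S2 with 1 mismatch.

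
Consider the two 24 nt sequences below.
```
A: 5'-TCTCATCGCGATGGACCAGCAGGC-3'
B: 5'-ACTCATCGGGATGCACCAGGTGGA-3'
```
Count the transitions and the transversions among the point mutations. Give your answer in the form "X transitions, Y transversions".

0 transitions, 6 transversions

Transitions (purine↔purine or pyrimidine↔pyrimidine): none.
Transversions (purine↔pyrimidine): 1 T→A, 9 C→G, 14 G→C, 20 C→G, 21 A→T, 24 C→A.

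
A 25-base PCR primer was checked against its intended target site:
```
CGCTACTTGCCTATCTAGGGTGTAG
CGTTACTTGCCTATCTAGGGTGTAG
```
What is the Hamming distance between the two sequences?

1

The sequences differ at sites 3 (1-based) — 1 in total.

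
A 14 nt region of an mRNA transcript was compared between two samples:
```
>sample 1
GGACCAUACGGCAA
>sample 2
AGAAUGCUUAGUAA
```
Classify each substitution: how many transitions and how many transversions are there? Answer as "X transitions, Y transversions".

7 transitions, 2 transversions

Transitions (purine↔purine or pyrimidine↔pyrimidine): 1 G→A, 5 C→U, 6 A→G, 7 U→C, 9 C→U, 10 G→A, 12 C→U.
Transversions (purine↔pyrimidine): 4 C→A, 8 A→U.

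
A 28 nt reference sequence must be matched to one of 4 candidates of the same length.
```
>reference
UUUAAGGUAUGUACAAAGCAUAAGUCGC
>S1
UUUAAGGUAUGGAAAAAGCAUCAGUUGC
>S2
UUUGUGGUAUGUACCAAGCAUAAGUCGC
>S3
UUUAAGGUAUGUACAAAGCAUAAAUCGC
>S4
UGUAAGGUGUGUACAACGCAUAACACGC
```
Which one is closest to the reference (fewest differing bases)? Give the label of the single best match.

Hamming distances to reference — S1: 4; S2: 3; S3: 1; S4: 5.
Smallest is S3 with 1 mismatch.

S3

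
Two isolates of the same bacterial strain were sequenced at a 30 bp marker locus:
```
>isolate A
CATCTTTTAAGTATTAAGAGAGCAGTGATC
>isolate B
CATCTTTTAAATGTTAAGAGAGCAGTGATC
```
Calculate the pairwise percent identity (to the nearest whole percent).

93%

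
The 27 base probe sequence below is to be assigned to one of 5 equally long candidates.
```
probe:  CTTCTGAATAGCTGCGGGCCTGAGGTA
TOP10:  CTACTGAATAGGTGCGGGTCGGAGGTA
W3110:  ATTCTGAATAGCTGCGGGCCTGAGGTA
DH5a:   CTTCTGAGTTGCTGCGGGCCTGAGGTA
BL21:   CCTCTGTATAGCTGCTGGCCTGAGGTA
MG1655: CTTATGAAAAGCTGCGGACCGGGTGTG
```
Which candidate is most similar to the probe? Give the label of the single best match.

W3110

Hamming distances to probe — TOP10: 4; W3110: 1; DH5a: 2; BL21: 3; MG1655: 7.
Smallest is W3110 with 1 mismatch.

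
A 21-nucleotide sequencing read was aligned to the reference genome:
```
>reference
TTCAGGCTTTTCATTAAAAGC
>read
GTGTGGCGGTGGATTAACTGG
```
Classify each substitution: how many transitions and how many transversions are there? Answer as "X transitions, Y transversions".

0 transitions, 10 transversions

Transitions (purine↔purine or pyrimidine↔pyrimidine): none.
Transversions (purine↔pyrimidine): 1 T→G, 3 C→G, 4 A→T, 8 T→G, 9 T→G, 11 T→G, 12 C→G, 18 A→C, 19 A→T, 21 C→G.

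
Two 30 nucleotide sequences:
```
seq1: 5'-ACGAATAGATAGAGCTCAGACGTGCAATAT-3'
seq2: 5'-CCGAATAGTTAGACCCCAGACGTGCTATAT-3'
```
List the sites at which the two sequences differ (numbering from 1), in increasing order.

Differences at site 1 (A→C), site 9 (A→T), site 14 (G→C), site 16 (T→C), site 26 (A→T).

1, 9, 14, 16, 26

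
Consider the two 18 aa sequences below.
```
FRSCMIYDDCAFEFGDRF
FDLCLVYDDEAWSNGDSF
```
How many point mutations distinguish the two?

Comparing position by position, 9 residues differ: 2 (R/D), 3 (S/L), 5 (M/L), 6 (I/V), 10 (C/E), 12 (F/W), 13 (E/S), 14 (F/N), 17 (R/S).

9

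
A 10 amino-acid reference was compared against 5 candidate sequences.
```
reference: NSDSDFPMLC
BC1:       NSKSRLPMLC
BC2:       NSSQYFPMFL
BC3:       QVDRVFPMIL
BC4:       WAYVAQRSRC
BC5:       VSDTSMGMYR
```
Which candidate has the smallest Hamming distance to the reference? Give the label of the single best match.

BC1 differs at 3 residues; BC2 differs at 5 residues; BC3 differs at 6 residues; BC4 differs at 9 residues; BC5 differs at 7 residues. The closest is BC1.

BC1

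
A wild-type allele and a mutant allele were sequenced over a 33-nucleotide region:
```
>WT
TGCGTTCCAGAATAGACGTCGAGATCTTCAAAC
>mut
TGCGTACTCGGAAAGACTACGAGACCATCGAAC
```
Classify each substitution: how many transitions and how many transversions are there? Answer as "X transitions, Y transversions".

4 transitions, 6 transversions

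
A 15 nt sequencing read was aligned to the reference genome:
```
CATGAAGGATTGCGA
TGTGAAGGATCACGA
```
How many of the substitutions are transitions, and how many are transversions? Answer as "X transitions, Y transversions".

4 transitions, 0 transversions

Mismatches (1-based):
site 1: C→T (pyrimidine→pyrimidine, transition)
site 2: A→G (purine→purine, transition)
site 11: T→C (pyrimidine→pyrimidine, transition)
site 12: G→A (purine→purine, transition)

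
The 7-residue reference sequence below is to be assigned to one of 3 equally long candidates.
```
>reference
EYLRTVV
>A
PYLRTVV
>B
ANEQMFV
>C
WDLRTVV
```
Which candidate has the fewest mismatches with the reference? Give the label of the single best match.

Hamming distances to reference — A: 1; B: 6; C: 2.
Smallest is A with 1 mismatch.

A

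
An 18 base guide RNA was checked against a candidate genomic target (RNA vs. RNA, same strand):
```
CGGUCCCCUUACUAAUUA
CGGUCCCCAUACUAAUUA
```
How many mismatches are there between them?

1

Comparing position by position, 1 base differs: 9 (U/A).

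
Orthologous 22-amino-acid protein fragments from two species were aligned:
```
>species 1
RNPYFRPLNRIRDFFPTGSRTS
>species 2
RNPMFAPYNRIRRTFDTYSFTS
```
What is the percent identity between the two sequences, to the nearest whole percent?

Mismatches at positions 4, 6, 8, 13, 14, 16, 18, 20 (1-based): 8 of 22.
Identical positions: 14/22 = 63.64% → 64%.

64%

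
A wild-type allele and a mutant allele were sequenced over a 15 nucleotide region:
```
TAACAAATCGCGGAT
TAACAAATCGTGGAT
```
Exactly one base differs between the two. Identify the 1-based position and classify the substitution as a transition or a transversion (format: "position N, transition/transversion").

position 11, transition

The sequences differ only at position 11: C→T (pyrimidine→pyrimidine), a transition.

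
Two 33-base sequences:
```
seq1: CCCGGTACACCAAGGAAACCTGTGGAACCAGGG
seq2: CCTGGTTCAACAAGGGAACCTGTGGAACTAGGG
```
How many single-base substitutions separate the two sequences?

5

Comparing position by position, 5 positions differ: 3 (C/T), 7 (A/T), 10 (C/A), 16 (A/G), 29 (C/T).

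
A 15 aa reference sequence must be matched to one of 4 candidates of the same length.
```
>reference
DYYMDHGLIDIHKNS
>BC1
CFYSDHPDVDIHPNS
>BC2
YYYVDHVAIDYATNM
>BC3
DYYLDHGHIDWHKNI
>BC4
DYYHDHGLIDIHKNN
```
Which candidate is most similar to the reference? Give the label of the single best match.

BC4

BC1 differs at 7 residues; BC2 differs at 8 residues; BC3 differs at 4 residues; BC4 differs at 2 residues. The closest is BC4.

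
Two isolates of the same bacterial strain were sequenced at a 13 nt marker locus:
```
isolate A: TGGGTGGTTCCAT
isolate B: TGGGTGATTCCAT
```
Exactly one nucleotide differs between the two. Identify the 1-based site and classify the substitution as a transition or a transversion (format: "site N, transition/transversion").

Site 7 changes G→A. G is a purine and A is a purine, so this is a transition.

site 7, transition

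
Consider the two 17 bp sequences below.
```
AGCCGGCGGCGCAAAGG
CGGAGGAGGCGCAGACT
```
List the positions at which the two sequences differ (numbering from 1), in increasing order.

Scanning 1-based: 1: A/C; 3: C/G; 4: C/A; 7: C/A; 14: A/G; 16: G/C; 17: G/T.

1, 3, 4, 7, 14, 16, 17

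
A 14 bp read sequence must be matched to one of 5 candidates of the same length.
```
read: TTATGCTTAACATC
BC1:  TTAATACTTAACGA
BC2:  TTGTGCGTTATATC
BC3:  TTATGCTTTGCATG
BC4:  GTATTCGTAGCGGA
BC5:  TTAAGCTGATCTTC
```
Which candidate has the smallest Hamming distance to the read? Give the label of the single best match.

BC1 differs at 9 sites; BC2 differs at 4 sites; BC3 differs at 3 sites; BC4 differs at 7 sites; BC5 differs at 4 sites. The closest is BC3.

BC3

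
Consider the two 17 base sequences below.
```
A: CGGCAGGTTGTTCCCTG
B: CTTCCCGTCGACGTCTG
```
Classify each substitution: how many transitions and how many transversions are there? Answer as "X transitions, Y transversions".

Mismatches (1-based):
site 2: G→T (purine→pyrimidine, transversion)
site 3: G→T (purine→pyrimidine, transversion)
site 5: A→C (purine→pyrimidine, transversion)
site 6: G→C (purine→pyrimidine, transversion)
site 9: T→C (pyrimidine→pyrimidine, transition)
site 11: T→A (pyrimidine→purine, transversion)
site 12: T→C (pyrimidine→pyrimidine, transition)
site 13: C→G (pyrimidine→purine, transversion)
site 14: C→T (pyrimidine→pyrimidine, transition)

3 transitions, 6 transversions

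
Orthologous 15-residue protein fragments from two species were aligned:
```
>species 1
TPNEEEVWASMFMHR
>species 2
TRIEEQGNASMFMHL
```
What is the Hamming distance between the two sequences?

6

The sequences differ at positions 2, 3, 6, 7, 8, 15 (1-based) — 6 in total.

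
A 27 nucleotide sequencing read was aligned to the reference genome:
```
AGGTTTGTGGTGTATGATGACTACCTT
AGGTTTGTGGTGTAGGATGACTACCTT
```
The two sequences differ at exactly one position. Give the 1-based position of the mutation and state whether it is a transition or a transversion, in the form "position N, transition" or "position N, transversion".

The sequences differ only at position 15: T→G (pyrimidine→purine), a transversion.

position 15, transversion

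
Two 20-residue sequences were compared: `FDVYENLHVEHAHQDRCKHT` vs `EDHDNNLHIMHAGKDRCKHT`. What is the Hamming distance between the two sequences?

8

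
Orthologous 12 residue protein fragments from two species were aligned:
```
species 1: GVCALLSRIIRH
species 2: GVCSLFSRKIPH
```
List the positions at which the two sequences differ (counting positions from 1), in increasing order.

4, 6, 9, 11

Scanning 1-based: 4: A/S; 6: L/F; 9: I/K; 11: R/P.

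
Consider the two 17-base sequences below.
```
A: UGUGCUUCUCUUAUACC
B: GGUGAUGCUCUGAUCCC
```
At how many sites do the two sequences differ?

Comparing position by position, 5 sites differ: 1 (U/G), 5 (C/A), 7 (U/G), 12 (U/G), 15 (A/C).

5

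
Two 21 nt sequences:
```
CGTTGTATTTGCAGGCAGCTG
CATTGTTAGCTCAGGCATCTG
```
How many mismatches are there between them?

7

The sequences differ at bases 2, 7, 8, 9, 10, 11, 18 (1-based) — 7 in total.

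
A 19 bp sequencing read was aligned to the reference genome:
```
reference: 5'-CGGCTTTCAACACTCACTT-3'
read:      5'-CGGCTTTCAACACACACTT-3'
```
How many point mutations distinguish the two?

1

Comparing position by position, 1 base differs: 14 (T/A).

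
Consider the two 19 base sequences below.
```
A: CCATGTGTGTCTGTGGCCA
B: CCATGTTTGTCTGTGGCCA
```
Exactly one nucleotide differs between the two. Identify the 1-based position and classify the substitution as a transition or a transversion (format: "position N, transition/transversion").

Position 7 changes G→T. G is a purine and T is a pyrimidine, so this is a transversion.

position 7, transversion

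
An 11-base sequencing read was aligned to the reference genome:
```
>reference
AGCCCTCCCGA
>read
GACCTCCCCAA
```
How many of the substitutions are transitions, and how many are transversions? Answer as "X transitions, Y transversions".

5 transitions, 0 transversions

Mismatches (1-based):
position 1: A→G (purine→purine, transition)
position 2: G→A (purine→purine, transition)
position 5: C→T (pyrimidine→pyrimidine, transition)
position 6: T→C (pyrimidine→pyrimidine, transition)
position 10: G→A (purine→purine, transition)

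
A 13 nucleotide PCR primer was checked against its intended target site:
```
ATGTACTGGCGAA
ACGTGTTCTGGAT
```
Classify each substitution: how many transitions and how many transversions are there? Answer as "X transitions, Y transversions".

3 transitions, 4 transversions

Transitions (purine↔purine or pyrimidine↔pyrimidine): 2 T→C, 5 A→G, 6 C→T.
Transversions (purine↔pyrimidine): 8 G→C, 9 G→T, 10 C→G, 13 A→T.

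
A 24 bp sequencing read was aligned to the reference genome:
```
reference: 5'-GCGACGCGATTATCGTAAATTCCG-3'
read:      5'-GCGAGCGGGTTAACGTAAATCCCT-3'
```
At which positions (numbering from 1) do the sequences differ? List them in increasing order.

Differences at position 5 (C→G), position 6 (G→C), position 7 (C→G), position 9 (A→G), position 13 (T→A), position 21 (T→C), position 24 (G→T).

5, 6, 7, 9, 13, 21, 24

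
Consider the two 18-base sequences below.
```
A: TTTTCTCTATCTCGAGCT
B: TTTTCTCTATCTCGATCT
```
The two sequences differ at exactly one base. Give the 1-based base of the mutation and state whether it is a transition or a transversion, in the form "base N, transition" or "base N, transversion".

base 16, transversion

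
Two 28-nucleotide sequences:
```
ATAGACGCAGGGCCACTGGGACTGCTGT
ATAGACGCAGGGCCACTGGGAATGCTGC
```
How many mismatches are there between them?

Comparing position by position, 2 sites differ: 22 (C/A), 28 (T/C).

2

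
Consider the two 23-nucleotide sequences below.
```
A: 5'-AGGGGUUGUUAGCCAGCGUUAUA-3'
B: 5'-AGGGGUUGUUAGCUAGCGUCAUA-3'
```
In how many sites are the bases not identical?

Comparing position by position, 2 sites differ: 14 (C/U), 20 (U/C).

2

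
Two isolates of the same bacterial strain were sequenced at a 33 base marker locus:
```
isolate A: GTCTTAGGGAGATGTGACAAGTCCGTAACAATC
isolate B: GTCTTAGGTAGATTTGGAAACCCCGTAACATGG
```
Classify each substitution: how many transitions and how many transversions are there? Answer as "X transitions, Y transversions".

Mismatches (1-based):
base 9: G→T (purine→pyrimidine, transversion)
base 14: G→T (purine→pyrimidine, transversion)
base 17: A→G (purine→purine, transition)
base 18: C→A (pyrimidine→purine, transversion)
base 21: G→C (purine→pyrimidine, transversion)
base 22: T→C (pyrimidine→pyrimidine, transition)
base 31: A→T (purine→pyrimidine, transversion)
base 32: T→G (pyrimidine→purine, transversion)
base 33: C→G (pyrimidine→purine, transversion)

2 transitions, 7 transversions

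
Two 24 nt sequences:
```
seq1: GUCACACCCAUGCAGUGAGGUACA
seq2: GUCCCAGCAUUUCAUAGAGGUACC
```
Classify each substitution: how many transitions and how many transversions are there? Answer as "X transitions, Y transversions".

0 transitions, 8 transversions

Mismatches (1-based):
position 4: A→C (purine→pyrimidine, transversion)
position 7: C→G (pyrimidine→purine, transversion)
position 9: C→A (pyrimidine→purine, transversion)
position 10: A→U (purine→pyrimidine, transversion)
position 12: G→U (purine→pyrimidine, transversion)
position 15: G→U (purine→pyrimidine, transversion)
position 16: U→A (pyrimidine→purine, transversion)
position 24: A→C (purine→pyrimidine, transversion)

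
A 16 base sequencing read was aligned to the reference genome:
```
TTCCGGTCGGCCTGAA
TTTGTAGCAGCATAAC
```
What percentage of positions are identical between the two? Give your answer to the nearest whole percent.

9 positions differ (3, 4, 5, 6, 7, 9, 12, 14, 16), so 7 of 16 match: 7/16 = 43.75%.

44%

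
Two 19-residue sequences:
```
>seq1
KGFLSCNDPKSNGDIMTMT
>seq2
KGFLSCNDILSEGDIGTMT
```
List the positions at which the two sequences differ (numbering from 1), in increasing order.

Differences at position 9 (P→I), position 10 (K→L), position 12 (N→E), position 16 (M→G).

9, 10, 12, 16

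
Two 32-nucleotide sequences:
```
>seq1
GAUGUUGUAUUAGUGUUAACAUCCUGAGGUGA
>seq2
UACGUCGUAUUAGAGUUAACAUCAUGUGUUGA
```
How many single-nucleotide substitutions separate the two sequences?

Mismatches (1-based): base 1: G→U; base 3: U→C; base 6: U→C; base 14: U→A; base 24: C→A; base 27: A→U; base 29: G→U.

7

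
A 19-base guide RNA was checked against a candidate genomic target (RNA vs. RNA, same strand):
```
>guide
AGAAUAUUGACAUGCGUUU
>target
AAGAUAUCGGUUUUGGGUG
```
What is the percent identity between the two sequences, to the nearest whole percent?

47%

10 positions differ (2, 3, 8, 10, 11, 12, 14, 15, 17, 19), so 9 of 19 match: 9/19 = 47.37%.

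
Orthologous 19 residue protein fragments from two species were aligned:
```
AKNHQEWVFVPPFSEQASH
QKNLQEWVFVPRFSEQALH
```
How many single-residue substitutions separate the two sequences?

4

Mismatches (1-based): residue 1: A→Q; residue 4: H→L; residue 12: P→R; residue 18: S→L.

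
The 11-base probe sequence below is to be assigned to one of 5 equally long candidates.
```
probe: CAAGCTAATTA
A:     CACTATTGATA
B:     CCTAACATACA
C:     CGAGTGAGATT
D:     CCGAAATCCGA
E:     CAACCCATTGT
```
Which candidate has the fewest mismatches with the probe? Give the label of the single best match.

E

Hamming distances to probe — A: 6; B: 8; C: 6; D: 9; E: 5.
Smallest is E with 5 mismatches.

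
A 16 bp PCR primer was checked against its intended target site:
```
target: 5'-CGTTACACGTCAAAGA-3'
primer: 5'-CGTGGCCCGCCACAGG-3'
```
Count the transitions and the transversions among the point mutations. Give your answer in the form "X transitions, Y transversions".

Mismatches (1-based):
base 4: T→G (pyrimidine→purine, transversion)
base 5: A→G (purine→purine, transition)
base 7: A→C (purine→pyrimidine, transversion)
base 10: T→C (pyrimidine→pyrimidine, transition)
base 13: A→C (purine→pyrimidine, transversion)
base 16: A→G (purine→purine, transition)

3 transitions, 3 transversions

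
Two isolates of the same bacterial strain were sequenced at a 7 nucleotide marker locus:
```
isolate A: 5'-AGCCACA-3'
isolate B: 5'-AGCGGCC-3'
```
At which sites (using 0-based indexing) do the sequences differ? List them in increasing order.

Differences at site 3 (C→G), site 4 (A→G), site 6 (A→C).

3, 4, 6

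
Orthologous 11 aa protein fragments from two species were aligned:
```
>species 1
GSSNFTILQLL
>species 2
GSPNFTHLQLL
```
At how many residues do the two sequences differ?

2

The sequences differ at residues 3, 7 (1-based) — 2 in total.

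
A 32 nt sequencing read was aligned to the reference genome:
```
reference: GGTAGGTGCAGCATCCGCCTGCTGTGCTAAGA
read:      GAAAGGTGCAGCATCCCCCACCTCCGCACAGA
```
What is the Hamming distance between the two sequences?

Comparing position by position, 9 bases differ: 2 (G/A), 3 (T/A), 17 (G/C), 20 (T/A), 21 (G/C), 24 (G/C), 25 (T/C), 28 (T/A), 29 (A/C).

9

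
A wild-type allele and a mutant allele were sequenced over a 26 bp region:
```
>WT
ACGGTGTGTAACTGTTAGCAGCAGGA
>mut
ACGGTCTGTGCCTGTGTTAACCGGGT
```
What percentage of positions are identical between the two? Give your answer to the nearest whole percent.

62%

Mismatches at positions 6, 10, 11, 16, 17, 18, 19, 21, 23, 26 (1-based): 10 of 26.
Identical positions: 16/26 = 61.54% → 62%.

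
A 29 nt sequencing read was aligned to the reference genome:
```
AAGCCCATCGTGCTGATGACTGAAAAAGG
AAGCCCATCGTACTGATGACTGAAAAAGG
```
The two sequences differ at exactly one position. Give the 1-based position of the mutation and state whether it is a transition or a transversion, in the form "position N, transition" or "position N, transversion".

The sequences differ only at position 12: G→A (purine→purine), a transition.

position 12, transition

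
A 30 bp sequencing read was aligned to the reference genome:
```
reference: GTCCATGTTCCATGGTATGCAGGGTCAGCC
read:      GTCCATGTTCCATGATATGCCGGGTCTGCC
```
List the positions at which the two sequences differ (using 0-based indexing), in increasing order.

14, 20, 26

Differences at position 14 (G→A), position 20 (A→C), position 26 (A→T).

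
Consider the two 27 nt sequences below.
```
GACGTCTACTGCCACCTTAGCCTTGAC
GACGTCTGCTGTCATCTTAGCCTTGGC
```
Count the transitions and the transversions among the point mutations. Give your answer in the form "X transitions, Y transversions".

4 transitions, 0 transversions

Transitions (purine↔purine or pyrimidine↔pyrimidine): 8 A→G, 12 C→T, 15 C→T, 26 A→G.
Transversions (purine↔pyrimidine): none.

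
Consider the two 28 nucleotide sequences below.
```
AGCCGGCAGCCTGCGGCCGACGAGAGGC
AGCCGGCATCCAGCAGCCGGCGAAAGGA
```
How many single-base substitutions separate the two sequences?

6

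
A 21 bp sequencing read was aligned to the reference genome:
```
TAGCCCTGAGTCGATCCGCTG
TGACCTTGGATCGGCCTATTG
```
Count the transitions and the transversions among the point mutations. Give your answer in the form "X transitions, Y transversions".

Transitions (purine↔purine or pyrimidine↔pyrimidine): 2 A→G, 3 G→A, 6 C→T, 9 A→G, 10 G→A, 14 A→G, 15 T→C, 17 C→T, 18 G→A, 19 C→T.
Transversions (purine↔pyrimidine): none.

10 transitions, 0 transversions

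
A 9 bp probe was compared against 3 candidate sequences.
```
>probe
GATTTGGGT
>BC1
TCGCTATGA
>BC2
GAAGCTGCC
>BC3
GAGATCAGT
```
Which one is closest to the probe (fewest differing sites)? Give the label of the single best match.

BC3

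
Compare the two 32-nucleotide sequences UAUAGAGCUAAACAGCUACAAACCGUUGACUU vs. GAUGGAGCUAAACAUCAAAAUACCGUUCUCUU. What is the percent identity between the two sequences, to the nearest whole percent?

75%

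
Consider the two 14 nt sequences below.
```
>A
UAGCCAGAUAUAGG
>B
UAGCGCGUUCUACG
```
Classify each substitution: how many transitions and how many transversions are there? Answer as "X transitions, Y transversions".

Mismatches (1-based):
site 5: C→G (pyrimidine→purine, transversion)
site 6: A→C (purine→pyrimidine, transversion)
site 8: A→U (purine→pyrimidine, transversion)
site 10: A→C (purine→pyrimidine, transversion)
site 13: G→C (purine→pyrimidine, transversion)

0 transitions, 5 transversions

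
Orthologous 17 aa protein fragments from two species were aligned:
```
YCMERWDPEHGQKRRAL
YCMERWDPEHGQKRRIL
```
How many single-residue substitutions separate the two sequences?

1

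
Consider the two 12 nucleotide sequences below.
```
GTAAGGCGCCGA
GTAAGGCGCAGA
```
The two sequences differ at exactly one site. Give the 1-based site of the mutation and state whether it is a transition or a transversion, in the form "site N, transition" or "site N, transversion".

site 10, transversion

The sequences differ only at site 10: C→A (pyrimidine→purine), a transversion.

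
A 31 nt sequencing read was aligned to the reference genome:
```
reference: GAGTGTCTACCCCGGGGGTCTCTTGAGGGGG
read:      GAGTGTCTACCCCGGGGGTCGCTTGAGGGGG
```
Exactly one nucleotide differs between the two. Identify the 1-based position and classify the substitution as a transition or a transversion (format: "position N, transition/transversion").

position 21, transversion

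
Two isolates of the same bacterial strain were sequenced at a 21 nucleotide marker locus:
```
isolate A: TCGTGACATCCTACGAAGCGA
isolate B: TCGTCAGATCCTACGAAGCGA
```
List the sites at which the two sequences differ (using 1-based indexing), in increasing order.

Differences at site 5 (G→C), site 7 (C→G).

5, 7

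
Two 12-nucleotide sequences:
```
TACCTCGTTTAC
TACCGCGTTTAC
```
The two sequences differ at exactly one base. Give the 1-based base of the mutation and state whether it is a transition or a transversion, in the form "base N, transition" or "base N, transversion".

The sequences differ only at base 5: T→G (pyrimidine→purine), a transversion.

base 5, transversion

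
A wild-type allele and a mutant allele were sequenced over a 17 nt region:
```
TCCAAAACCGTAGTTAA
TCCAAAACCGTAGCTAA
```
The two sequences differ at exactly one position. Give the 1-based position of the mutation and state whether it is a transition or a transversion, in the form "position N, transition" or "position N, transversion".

The sequences differ only at position 14: T→C (pyrimidine→pyrimidine), a transition.

position 14, transition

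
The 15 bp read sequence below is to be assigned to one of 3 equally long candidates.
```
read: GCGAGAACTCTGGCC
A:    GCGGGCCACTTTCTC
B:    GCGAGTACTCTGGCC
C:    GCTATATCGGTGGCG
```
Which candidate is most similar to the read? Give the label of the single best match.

Hamming distances to read — A: 9; B: 1; C: 6.
Smallest is B with 1 mismatch.

B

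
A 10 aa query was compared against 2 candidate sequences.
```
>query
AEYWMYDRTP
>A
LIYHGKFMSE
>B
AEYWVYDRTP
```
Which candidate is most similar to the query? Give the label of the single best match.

B

A differs at 9 positions; B differs at 1 position. The closest is B.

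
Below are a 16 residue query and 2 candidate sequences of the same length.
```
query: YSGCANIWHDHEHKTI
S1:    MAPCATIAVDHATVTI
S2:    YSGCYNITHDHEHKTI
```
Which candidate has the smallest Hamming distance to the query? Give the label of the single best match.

S2

S1 differs at 9 positions; S2 differs at 2 positions. The closest is S2.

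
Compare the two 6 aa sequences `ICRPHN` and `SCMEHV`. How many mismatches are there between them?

Comparing position by position, 4 positions differ: 1 (I/S), 3 (R/M), 4 (P/E), 6 (N/V).

4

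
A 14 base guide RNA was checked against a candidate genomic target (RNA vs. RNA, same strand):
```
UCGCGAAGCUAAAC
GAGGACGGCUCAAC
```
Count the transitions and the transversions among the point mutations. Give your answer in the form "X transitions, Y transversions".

Transitions (purine↔purine or pyrimidine↔pyrimidine): 5 G→A, 7 A→G.
Transversions (purine↔pyrimidine): 1 U→G, 2 C→A, 4 C→G, 6 A→C, 11 A→C.

2 transitions, 5 transversions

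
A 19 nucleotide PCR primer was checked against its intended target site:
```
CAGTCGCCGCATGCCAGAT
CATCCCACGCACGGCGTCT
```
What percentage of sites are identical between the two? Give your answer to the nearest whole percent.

Mismatches at positions 3, 4, 6, 7, 12, 14, 16, 17, 18 (1-based): 9 of 19.
Identical positions: 10/19 = 52.63% → 53%.

53%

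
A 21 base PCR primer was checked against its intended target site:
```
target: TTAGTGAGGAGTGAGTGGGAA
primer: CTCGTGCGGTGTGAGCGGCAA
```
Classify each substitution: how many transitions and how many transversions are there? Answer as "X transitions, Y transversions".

2 transitions, 4 transversions

Transitions (purine↔purine or pyrimidine↔pyrimidine): 1 T→C, 16 T→C.
Transversions (purine↔pyrimidine): 3 A→C, 7 A→C, 10 A→T, 19 G→C.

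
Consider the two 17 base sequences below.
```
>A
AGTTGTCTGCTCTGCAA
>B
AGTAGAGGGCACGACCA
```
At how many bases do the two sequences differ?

8

Comparing position by position, 8 bases differ: 4 (T/A), 6 (T/A), 7 (C/G), 8 (T/G), 11 (T/A), 13 (T/G), 14 (G/A), 16 (A/C).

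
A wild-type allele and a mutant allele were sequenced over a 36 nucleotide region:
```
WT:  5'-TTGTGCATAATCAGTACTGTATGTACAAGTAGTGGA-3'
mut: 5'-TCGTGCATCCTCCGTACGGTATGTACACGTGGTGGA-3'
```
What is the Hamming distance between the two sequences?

Comparing position by position, 7 sites differ: 2 (T/C), 9 (A/C), 10 (A/C), 13 (A/C), 18 (T/G), 28 (A/C), 31 (A/G).

7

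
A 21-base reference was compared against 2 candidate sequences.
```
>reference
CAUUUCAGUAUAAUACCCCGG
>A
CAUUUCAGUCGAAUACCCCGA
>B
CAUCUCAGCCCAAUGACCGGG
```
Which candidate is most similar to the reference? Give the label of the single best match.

A

A differs at 3 sites; B differs at 7 sites. The closest is A.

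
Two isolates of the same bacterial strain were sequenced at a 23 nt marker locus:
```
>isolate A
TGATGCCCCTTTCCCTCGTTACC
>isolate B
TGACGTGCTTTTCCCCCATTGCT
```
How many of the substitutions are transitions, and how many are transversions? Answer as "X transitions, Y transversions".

Transitions (purine↔purine or pyrimidine↔pyrimidine): 4 T→C, 6 C→T, 9 C→T, 16 T→C, 18 G→A, 21 A→G, 23 C→T.
Transversions (purine↔pyrimidine): 7 C→G.

7 transitions, 1 transversion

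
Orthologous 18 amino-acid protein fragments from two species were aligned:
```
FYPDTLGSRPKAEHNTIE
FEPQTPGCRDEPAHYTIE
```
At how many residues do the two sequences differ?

9

Comparing position by position, 9 residues differ: 2 (Y/E), 4 (D/Q), 6 (L/P), 8 (S/C), 10 (P/D), 11 (K/E), 12 (A/P), 13 (E/A), 15 (N/Y).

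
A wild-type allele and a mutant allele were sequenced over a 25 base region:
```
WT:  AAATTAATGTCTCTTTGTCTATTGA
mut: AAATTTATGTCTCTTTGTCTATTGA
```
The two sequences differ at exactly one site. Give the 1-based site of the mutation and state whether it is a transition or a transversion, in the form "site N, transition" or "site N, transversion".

site 6, transversion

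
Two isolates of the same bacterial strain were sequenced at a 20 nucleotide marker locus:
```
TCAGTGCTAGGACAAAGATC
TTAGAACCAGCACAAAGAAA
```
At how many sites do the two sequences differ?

Mismatches (1-based): site 2: C→T; site 5: T→A; site 6: G→A; site 8: T→C; site 11: G→C; site 19: T→A; site 20: C→A.

7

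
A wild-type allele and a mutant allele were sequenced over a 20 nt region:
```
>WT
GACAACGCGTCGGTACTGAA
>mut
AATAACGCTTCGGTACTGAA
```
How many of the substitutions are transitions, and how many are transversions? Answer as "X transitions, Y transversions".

Transitions (purine↔purine or pyrimidine↔pyrimidine): 1 G→A, 3 C→T.
Transversions (purine↔pyrimidine): 9 G→T.

2 transitions, 1 transversion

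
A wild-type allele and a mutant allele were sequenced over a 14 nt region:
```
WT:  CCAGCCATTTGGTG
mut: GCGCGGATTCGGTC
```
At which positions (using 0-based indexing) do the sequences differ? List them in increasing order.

0, 2, 3, 4, 5, 9, 13

Differences at position 0 (C→G), position 2 (A→G), position 3 (G→C), position 4 (C→G), position 5 (C→G), position 9 (T→C), position 13 (G→C).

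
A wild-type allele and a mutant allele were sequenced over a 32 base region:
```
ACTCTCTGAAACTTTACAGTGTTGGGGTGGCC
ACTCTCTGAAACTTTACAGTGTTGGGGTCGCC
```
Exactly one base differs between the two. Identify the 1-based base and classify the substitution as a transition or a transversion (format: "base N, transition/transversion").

Base 29 changes G→C. G is a purine and C is a pyrimidine, so this is a transversion.

base 29, transversion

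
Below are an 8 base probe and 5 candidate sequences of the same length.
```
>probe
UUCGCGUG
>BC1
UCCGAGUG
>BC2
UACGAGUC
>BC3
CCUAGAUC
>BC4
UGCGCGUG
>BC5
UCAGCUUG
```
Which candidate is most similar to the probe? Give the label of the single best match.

BC4

Hamming distances to probe — BC1: 2; BC2: 3; BC3: 7; BC4: 1; BC5: 3.
Smallest is BC4 with 1 mismatch.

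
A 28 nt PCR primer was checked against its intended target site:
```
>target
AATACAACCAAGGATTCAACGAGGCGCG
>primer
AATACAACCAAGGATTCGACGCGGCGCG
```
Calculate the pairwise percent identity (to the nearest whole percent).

2 positions differ (18, 22), so 26 of 28 match: 26/28 = 92.86%.

93%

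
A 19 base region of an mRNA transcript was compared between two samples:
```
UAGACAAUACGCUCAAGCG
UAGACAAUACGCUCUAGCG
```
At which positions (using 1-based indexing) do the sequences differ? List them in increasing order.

15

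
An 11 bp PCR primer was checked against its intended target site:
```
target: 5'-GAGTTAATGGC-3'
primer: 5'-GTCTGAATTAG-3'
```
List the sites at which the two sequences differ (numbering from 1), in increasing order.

Scanning 1-based: 2: A/T; 3: G/C; 5: T/G; 9: G/T; 10: G/A; 11: C/G.

2, 3, 5, 9, 10, 11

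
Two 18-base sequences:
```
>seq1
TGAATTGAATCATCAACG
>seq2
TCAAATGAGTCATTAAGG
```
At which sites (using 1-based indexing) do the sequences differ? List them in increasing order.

Differences at site 2 (G→C), site 5 (T→A), site 9 (A→G), site 14 (C→T), site 17 (C→G).

2, 5, 9, 14, 17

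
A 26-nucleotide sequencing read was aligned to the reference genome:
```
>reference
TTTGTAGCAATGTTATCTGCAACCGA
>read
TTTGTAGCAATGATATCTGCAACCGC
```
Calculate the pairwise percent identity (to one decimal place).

2 positions differ (13, 26), so 24 of 26 match: 24/26 = 92.31%.

92.3%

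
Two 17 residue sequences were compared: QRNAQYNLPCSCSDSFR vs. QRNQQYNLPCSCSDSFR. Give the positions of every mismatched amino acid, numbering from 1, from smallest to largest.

4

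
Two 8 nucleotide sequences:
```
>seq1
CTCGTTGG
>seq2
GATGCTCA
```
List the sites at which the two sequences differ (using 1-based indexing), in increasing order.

Scanning 1-based: 1: C/G; 2: T/A; 3: C/T; 5: T/C; 7: G/C; 8: G/A.

1, 2, 3, 5, 7, 8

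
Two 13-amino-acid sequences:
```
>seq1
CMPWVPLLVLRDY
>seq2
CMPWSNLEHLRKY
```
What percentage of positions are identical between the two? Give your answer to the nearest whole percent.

5 positions differ (5, 6, 8, 9, 12), so 8 of 13 match: 8/13 = 61.54%.

62%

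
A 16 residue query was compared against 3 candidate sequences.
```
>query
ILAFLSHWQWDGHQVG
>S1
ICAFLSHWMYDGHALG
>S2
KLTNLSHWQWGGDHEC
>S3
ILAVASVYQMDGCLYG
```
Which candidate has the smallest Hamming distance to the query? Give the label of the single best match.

S1 differs at 5 residues; S2 differs at 8 residues; S3 differs at 8 residues. The closest is S1.

S1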